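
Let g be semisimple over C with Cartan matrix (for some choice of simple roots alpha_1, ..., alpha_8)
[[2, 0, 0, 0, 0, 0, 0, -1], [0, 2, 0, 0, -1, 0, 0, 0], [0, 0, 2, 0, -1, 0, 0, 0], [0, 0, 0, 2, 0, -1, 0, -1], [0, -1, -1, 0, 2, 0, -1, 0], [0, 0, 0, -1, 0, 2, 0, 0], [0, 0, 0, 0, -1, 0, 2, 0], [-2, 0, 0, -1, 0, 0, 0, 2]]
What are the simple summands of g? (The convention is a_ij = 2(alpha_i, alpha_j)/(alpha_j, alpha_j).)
B_4 ⊕ D_4

The diagram associated to this matrix has two connected components: the simple roots {alpha_1, alpha_4, alpha_6, alpha_8} form a chain of 4 nodes with a double edge at one end; the terminal node there is the unique short simple root (B_4), and {alpha_2, alpha_3, alpha_5, alpha_7} form a chain of 2 nodes with a fork of two nodes at one end (D_4). A semisimple Lie algebra decomposes uniquely as the direct sum of simple ideals, one per connected component of its Dynkin diagram, so g ≅ B_4 ⊕ D_4 (dimension 36 + 28 = 64).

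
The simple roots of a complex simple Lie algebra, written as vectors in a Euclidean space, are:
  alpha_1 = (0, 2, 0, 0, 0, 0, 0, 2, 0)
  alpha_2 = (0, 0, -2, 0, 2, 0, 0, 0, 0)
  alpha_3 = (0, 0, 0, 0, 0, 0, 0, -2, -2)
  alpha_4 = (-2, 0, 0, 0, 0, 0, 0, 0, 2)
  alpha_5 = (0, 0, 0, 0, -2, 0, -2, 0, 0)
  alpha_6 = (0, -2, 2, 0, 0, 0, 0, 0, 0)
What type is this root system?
Compute the Cartan integers a_ij = 2(alpha_i, alpha_j)/(alpha_j, alpha_j); the resulting 6x6 Cartan matrix is
[[2, 0, -1, 0, 0, -1], [0, 2, 0, 0, -1, -1], [-1, 0, 2, -1, 0, 0], [0, 0, -1, 2, 0, 0], [0, -1, 0, 0, 2, 0], [-1, -1, 0, 0, 0, 2]].
All simple roots have the same length, so the diagram is simply laced. The associated Dynkin diagram is a chain of 6 nodes with single edges (A_6), so the type is A_6 (the algebra sl(7)).

A6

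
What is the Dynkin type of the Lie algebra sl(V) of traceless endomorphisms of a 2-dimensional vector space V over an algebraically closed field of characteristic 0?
A1

This is sl(2), which has dimension 2^2 - 1 = 3 and rank 2 - 1 = 1 (a Cartan subalgebra is the diagonal traceless matrices). In the classification of classical Lie algebras, the special linear algebra sl(n+1) has type A_n; here n = 1, so the Dynkin diagram is a chain of 1 nodes with single edges (A_1). Hence the type is A_1.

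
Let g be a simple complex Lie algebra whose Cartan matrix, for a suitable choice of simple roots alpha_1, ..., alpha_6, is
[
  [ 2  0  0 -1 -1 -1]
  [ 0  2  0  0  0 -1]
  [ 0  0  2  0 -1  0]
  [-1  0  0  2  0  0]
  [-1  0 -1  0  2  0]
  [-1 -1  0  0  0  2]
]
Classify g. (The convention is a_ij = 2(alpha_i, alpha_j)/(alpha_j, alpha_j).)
E6

The matrix has rank 6 with 2's on the diagonal. Reading the off-diagonal entries as Dynkin edges (a single edge where a_ij = a_ji = -1; a double or triple edge where a_ij * a_ji = 2 or 3), the diagram is a chain of 5 nodes with one extra node attached to the third node from one end (E_6). One simple-root ordering that puts it in standard form is (alpha_2, alpha_4, alpha_6, alpha_1, alpha_5, alpha_3). So the algebra is type E_6.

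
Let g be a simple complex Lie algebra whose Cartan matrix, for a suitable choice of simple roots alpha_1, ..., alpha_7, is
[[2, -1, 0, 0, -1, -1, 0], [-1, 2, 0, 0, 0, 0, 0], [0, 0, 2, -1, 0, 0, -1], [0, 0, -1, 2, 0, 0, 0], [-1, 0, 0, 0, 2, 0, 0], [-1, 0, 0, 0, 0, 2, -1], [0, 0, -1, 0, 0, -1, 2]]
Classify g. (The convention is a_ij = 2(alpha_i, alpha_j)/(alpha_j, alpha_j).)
The matrix has rank 7 with 2's on the diagonal. Reading the off-diagonal entries as Dynkin edges (a single edge where a_ij = a_ji = -1; a double or triple edge where a_ij * a_ji = 2 or 3), the diagram is a chain of 5 nodes with a fork of two nodes at one end (D_7). One simple-root ordering that puts it in standard form is (alpha_4, alpha_3, alpha_7, alpha_6, alpha_1, alpha_2, alpha_5). So the algebra is type D_7, i.e. so(14).

D7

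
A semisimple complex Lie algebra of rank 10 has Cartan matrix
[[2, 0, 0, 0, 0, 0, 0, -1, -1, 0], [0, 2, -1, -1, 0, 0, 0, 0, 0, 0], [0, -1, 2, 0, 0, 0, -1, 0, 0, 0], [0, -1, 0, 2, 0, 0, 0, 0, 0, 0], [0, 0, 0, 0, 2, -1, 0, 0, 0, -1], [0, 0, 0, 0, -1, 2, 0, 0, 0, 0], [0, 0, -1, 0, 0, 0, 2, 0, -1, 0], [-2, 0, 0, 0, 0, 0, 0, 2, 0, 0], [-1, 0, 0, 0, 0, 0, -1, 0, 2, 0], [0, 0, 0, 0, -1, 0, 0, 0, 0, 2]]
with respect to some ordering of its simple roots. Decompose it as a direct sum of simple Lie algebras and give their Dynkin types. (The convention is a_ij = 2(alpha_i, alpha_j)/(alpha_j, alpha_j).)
The diagram associated to this matrix has two connected components: the simple roots {alpha_5, alpha_6, alpha_10} form a chain of 3 nodes with single edges (A_3), and {alpha_1, alpha_2, alpha_3, alpha_4, alpha_7, alpha_8, alpha_9} form a chain of 7 nodes with a double edge at one end; the terminal node there is the unique long simple root (C_7). A semisimple Lie algebra decomposes uniquely as the direct sum of simple ideals, one per connected component of its Dynkin diagram, so g ≅ A_3 ⊕ C_7 (dimension 15 + 105 = 120).

A3 + C7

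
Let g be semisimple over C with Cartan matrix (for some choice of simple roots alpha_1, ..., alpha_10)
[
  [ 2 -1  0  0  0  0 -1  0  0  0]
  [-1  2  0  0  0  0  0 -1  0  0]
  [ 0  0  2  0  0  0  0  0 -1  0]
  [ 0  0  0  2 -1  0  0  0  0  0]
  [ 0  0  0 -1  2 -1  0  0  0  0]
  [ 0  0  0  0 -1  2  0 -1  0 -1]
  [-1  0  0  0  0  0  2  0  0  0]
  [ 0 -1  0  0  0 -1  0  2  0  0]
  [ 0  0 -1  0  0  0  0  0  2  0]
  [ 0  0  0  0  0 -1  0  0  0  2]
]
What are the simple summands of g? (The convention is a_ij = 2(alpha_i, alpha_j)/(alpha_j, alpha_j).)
The diagram associated to this matrix has two connected components: the simple roots {alpha_3, alpha_9} form a chain of 2 nodes with single edges (A_2), and {alpha_1, alpha_2, alpha_4, alpha_5, alpha_6, alpha_7, alpha_8, alpha_10} form a chain of 7 nodes with one extra node attached to the third node from one end (E_8). A semisimple Lie algebra decomposes uniquely as the direct sum of simple ideals, one per connected component of its Dynkin diagram, so g ≅ A_2 ⊕ E_8 (dimension 8 + 248 = 256).

type A_2 ⊕ type E_8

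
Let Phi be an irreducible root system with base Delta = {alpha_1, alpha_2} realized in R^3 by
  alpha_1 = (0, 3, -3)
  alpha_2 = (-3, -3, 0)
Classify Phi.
Compute the Cartan integers a_ij = 2(alpha_i, alpha_j)/(alpha_j, alpha_j); the resulting 2x2 Cartan matrix is
[[2, -1], [-1, 2]].
All simple roots have the same length, so the diagram is simply laced. The associated Dynkin diagram is a chain of 2 nodes with single edges (A_2), so the type is A_2 (the algebra sl(3)).

A2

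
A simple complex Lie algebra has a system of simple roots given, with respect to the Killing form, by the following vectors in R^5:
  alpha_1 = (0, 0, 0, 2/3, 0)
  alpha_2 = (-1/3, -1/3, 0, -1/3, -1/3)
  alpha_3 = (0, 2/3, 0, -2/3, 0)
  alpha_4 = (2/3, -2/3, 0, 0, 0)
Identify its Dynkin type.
Compute the Cartan integers a_ij = 2(alpha_i, alpha_j)/(alpha_j, alpha_j); the resulting 4x4 Cartan matrix is
[[2, -1, -1, 0], [-1, 2, 0, 0], [-2, 0, 2, -1], [0, 0, -1, 2]].
The roots have two lengths (squared-length ratio 2:1); the short ones are alpha_{1,2}. The associated Dynkin diagram is a chain of 4 nodes with a double edge between the middle two (F_4), so the type is F_4.

F4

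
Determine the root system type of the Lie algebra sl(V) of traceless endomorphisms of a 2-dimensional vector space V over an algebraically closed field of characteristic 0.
This is sl(2), which has dimension 2^2 - 1 = 3 and rank 2 - 1 = 1 (a Cartan subalgebra is the diagonal traceless matrices). In the classification of classical Lie algebras, the special linear algebra sl(n+1) has type A_n; here n = 1, so the Dynkin diagram is a chain of 1 nodes with single edges (A_1). Hence the type is A_1.

A1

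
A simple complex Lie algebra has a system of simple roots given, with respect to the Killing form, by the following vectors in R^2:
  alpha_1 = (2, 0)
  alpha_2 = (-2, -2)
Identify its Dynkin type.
B_2 (so(5))

Compute the Cartan integers a_ij = 2(alpha_i, alpha_j)/(alpha_j, alpha_j); the resulting 2x2 Cartan matrix is
[[2, -1], [-2, 2]].
The roots have two lengths (squared-length ratio 2:1); the short ones are alpha_{1}. The associated Dynkin diagram is a chain of 2 nodes with a double edge at one end; the terminal node there is the unique short simple root (B_2), so the type is B_2 (the algebra so(5)).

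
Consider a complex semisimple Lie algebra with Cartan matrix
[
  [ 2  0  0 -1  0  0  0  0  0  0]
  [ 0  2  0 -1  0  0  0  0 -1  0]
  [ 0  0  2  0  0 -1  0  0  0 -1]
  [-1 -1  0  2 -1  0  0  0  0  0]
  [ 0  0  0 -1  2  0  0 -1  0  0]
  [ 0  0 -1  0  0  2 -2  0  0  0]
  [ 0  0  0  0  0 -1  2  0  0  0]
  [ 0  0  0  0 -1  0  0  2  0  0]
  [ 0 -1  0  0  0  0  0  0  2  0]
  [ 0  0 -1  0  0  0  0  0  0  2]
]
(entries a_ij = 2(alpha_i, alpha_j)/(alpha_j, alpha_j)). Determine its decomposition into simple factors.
B4 + E6

The diagram associated to this matrix has two connected components: the simple roots {alpha_3, alpha_6, alpha_7, alpha_10} form a chain of 4 nodes with a double edge at one end; the terminal node there is the unique short simple root (B_4), and {alpha_1, alpha_2, alpha_4, alpha_5, alpha_8, alpha_9} form a chain of 5 nodes with one extra node attached to the third node from one end (E_6). A semisimple Lie algebra decomposes uniquely as the direct sum of simple ideals, one per connected component of its Dynkin diagram, so g ≅ B_4 ⊕ E_6 (dimension 36 + 78 = 114).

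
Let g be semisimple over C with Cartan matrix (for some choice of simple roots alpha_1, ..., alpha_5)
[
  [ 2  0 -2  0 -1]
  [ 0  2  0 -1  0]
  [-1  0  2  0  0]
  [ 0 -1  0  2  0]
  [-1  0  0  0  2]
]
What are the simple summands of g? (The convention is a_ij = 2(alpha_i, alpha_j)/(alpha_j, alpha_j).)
type A_2 + type B_3

The diagram associated to this matrix has two connected components: the simple roots {alpha_2, alpha_4} form a chain of 2 nodes with single edges (A_2), and {alpha_1, alpha_3, alpha_5} form a chain of 3 nodes with a double edge at one end; the terminal node there is the unique short simple root (B_3). A semisimple Lie algebra decomposes uniquely as the direct sum of simple ideals, one per connected component of its Dynkin diagram, so g ≅ A_2 ⊕ B_3 (dimension 8 + 21 = 29).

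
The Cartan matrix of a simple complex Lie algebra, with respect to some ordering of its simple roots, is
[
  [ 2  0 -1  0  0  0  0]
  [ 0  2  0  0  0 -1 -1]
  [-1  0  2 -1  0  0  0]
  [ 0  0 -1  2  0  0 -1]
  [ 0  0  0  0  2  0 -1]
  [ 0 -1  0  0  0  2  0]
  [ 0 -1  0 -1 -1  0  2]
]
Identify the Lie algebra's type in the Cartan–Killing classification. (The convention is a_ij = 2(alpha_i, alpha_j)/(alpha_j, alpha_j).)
The matrix has rank 7 with 2's on the diagonal. Reading the off-diagonal entries as Dynkin edges (a single edge where a_ij = a_ji = -1; a double or triple edge where a_ij * a_ji = 2 or 3), the diagram is a chain of 6 nodes with one extra node attached to the third node from one end (E_7). One simple-root ordering that puts it in standard form is (alpha_6, alpha_5, alpha_2, alpha_7, alpha_4, alpha_3, alpha_1). So the algebra is type E_7.

type E_7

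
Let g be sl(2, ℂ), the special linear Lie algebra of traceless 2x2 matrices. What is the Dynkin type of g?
A1

This is sl(2), which has dimension 2^2 - 1 = 3 and rank 2 - 1 = 1 (a Cartan subalgebra is the diagonal traceless matrices). In the classification of classical Lie algebras, the special linear algebra sl(n+1) has type A_n; here n = 1, so the Dynkin diagram is a chain of 1 nodes with single edges (A_1). Hence the type is A_1.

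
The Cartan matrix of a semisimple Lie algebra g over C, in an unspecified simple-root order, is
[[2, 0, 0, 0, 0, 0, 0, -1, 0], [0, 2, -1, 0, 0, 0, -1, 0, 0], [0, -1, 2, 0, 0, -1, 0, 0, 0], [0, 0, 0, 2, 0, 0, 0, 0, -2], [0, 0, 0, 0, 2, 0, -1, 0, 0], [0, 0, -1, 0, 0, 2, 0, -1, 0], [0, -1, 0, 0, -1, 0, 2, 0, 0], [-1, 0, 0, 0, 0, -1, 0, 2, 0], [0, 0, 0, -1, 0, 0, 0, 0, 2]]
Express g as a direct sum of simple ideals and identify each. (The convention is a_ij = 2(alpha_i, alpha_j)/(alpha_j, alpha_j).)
The diagram associated to this matrix has two connected components: the simple roots {alpha_1, alpha_2, alpha_3, alpha_5, alpha_6, alpha_7, alpha_8} form a chain of 7 nodes with single edges (A_7), and {alpha_4, alpha_9} form a chain of 2 nodes with a double edge at one end; the terminal node there is the unique short simple root (B_2). A semisimple Lie algebra decomposes uniquely as the direct sum of simple ideals, one per connected component of its Dynkin diagram, so g ≅ A_7 ⊕ B_2 (dimension 63 + 10 = 73).

A_7 + B_2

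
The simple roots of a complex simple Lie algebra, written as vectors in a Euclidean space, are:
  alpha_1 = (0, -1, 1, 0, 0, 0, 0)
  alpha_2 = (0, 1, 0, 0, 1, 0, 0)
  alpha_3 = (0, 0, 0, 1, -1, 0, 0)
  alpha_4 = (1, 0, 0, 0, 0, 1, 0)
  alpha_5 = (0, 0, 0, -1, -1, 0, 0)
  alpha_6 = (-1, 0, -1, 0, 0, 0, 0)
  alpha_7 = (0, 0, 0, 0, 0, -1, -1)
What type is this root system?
D_7

Compute the Cartan integers a_ij = 2(alpha_i, alpha_j)/(alpha_j, alpha_j); the resulting 7x7 Cartan matrix is
[[2, -1, 0, 0, 0, -1, 0], [-1, 2, -1, 0, -1, 0, 0], [0, -1, 2, 0, 0, 0, 0], [0, 0, 0, 2, 0, -1, -1], [0, -1, 0, 0, 2, 0, 0], [-1, 0, 0, -1, 0, 2, 0], [0, 0, 0, -1, 0, 0, 2]].
All simple roots have the same length, so the diagram is simply laced. The associated Dynkin diagram is a chain of 5 nodes with a fork of two nodes at one end (D_7), so the type is D_7 (the algebra so(14)).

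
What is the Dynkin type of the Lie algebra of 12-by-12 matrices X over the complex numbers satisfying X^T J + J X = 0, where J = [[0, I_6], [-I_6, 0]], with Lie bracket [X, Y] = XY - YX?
This is sp(12), which has dimension 12(12+1)/2 = 78 and rank 12/2 = 6. In the classification of classical Lie algebras, the symplectic algebra sp(2n) has type C_n; here n = 6, so the Dynkin diagram is a chain of 6 nodes with a double edge at one end; the terminal node there is the unique long simple root (C_6). Hence the type is C_6.

C_6 (sp(12))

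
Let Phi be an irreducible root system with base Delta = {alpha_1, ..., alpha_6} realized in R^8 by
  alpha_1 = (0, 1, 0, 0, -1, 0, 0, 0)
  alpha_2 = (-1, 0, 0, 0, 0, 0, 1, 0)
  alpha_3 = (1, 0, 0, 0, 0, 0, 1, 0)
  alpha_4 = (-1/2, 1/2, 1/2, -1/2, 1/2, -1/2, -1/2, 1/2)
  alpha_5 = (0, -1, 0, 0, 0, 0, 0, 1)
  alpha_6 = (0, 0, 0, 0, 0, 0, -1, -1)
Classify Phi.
type E_6

Compute the Cartan integers a_ij = 2(alpha_i, alpha_j)/(alpha_j, alpha_j); the resulting 6x6 Cartan matrix is
[[2, 0, 0, 0, -1, 0], [0, 2, 0, 0, 0, -1], [0, 0, 2, -1, 0, -1], [0, 0, -1, 2, 0, 0], [-1, 0, 0, 0, 2, -1], [0, -1, -1, 0, -1, 2]].
All simple roots have the same length, so the diagram is simply laced. The associated Dynkin diagram is a chain of 5 nodes with one extra node attached to the third node from one end (E_6), so the type is E_6.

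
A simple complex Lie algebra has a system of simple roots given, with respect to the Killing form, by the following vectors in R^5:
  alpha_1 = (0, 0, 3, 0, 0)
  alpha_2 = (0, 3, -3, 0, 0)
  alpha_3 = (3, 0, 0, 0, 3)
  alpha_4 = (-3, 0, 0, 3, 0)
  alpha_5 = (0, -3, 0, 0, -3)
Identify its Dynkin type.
B5

Compute the Cartan integers a_ij = 2(alpha_i, alpha_j)/(alpha_j, alpha_j); the resulting 5x5 Cartan matrix is
[[2, -1, 0, 0, 0], [-2, 2, 0, 0, -1], [0, 0, 2, -1, -1], [0, 0, -1, 2, 0], [0, -1, -1, 0, 2]].
The roots have two lengths (squared-length ratio 2:1); the short ones are alpha_{1}. The associated Dynkin diagram is a chain of 5 nodes with a double edge at one end; the terminal node there is the unique short simple root (B_5), so the type is B_5 (the algebra so(11)).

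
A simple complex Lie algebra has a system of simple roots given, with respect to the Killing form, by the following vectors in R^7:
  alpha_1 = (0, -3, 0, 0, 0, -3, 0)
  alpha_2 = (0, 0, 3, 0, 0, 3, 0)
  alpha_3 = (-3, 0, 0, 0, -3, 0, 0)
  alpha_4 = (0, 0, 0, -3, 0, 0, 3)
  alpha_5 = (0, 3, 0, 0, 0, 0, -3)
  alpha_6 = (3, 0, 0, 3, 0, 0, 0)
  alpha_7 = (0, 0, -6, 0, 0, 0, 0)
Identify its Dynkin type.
Compute the Cartan integers a_ij = 2(alpha_i, alpha_j)/(alpha_j, alpha_j); the resulting 7x7 Cartan matrix is
[[2, -1, 0, 0, -1, 0, 0], [-1, 2, 0, 0, 0, 0, -1], [0, 0, 2, 0, 0, -1, 0], [0, 0, 0, 2, -1, -1, 0], [-1, 0, 0, -1, 2, 0, 0], [0, 0, -1, -1, 0, 2, 0], [0, -2, 0, 0, 0, 0, 2]].
The roots have two lengths (squared-length ratio 2:1); the short ones are alpha_{1,2,3,4,5,6}. The associated Dynkin diagram is a chain of 7 nodes with a double edge at one end; the terminal node there is the unique long simple root (C_7), so the type is C_7 (the algebra sp(14)).

C7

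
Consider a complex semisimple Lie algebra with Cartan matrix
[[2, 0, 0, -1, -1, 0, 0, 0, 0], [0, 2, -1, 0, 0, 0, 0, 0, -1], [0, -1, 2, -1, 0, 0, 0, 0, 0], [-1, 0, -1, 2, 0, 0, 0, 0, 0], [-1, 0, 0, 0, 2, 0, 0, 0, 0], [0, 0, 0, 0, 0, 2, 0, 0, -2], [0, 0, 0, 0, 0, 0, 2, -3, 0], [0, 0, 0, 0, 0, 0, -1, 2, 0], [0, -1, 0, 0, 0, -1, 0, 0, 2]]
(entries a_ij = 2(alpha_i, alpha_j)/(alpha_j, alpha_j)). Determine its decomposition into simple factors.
C_7 ⊕ G_2

The diagram associated to this matrix has two connected components: the simple roots {alpha_1, alpha_2, alpha_3, alpha_4, alpha_5, alpha_6, alpha_9} form a chain of 7 nodes with a double edge at one end; the terminal node there is the unique long simple root (C_7), and {alpha_7, alpha_8} form two nodes joined by a triple edge (G_2). A semisimple Lie algebra decomposes uniquely as the direct sum of simple ideals, one per connected component of its Dynkin diagram, so g ≅ C_7 ⊕ G_2 (dimension 105 + 14 = 119).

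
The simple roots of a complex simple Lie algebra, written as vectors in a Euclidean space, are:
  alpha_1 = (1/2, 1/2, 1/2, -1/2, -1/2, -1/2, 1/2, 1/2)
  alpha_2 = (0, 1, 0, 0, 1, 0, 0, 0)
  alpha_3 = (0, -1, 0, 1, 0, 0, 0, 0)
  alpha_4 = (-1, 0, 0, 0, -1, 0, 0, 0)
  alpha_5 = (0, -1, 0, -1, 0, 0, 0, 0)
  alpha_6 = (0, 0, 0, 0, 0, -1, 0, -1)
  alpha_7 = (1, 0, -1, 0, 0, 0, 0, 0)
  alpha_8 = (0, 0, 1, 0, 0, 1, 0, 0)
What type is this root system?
type E_8

Compute the Cartan integers a_ij = 2(alpha_i, alpha_j)/(alpha_j, alpha_j); the resulting 8x8 Cartan matrix is
[[2, 0, -1, 0, 0, 0, 0, 0], [0, 2, -1, -1, -1, 0, 0, 0], [-1, -1, 2, 0, 0, 0, 0, 0], [0, -1, 0, 2, 0, 0, -1, 0], [0, -1, 0, 0, 2, 0, 0, 0], [0, 0, 0, 0, 0, 2, 0, -1], [0, 0, 0, -1, 0, 0, 2, -1], [0, 0, 0, 0, 0, -1, -1, 2]].
All simple roots have the same length, so the diagram is simply laced. The associated Dynkin diagram is a chain of 7 nodes with one extra node attached to the third node from one end (E_8), so the type is E_8.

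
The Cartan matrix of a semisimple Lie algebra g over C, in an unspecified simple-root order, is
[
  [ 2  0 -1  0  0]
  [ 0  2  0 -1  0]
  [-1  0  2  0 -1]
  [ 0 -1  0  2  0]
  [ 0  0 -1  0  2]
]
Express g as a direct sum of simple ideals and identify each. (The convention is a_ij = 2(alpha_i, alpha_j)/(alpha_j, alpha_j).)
The diagram associated to this matrix has two connected components: the simple roots {alpha_2, alpha_4} form a chain of 2 nodes with single edges (A_2), and {alpha_1, alpha_3, alpha_5} form a chain of 3 nodes with single edges (A_3). A semisimple Lie algebra decomposes uniquely as the direct sum of simple ideals, one per connected component of its Dynkin diagram, so g ≅ A_2 ⊕ A_3 (dimension 8 + 15 = 23).

A2 + A3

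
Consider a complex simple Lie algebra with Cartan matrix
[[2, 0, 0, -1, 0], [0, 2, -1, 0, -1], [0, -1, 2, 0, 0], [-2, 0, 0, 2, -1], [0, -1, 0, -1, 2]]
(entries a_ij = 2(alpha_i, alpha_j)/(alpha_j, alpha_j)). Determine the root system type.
The matrix has rank 5 with 2's on the diagonal. Reading the off-diagonal entries as Dynkin edges (a single edge where a_ij = a_ji = -1; a double or triple edge where a_ij * a_ji = 2 or 3), the diagram is a chain of 5 nodes with a double edge at one end; the terminal node there is the unique short simple root (B_5). One simple-root ordering that puts it in standard form is (alpha_3, alpha_2, alpha_5, alpha_4, alpha_1). So the algebra is type B_5, i.e. so(11).

B_5 (so(11))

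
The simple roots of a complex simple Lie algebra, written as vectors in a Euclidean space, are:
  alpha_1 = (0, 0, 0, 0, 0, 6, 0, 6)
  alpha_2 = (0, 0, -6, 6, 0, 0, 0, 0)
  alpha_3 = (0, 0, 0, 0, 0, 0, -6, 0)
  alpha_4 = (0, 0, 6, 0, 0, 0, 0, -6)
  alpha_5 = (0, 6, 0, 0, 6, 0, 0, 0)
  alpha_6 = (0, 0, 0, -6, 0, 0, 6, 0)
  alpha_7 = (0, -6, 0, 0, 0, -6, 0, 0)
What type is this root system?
type B_7

Compute the Cartan integers a_ij = 2(alpha_i, alpha_j)/(alpha_j, alpha_j); the resulting 7x7 Cartan matrix is
[[2, 0, 0, -1, 0, 0, -1], [0, 2, 0, -1, 0, -1, 0], [0, 0, 2, 0, 0, -1, 0], [-1, -1, 0, 2, 0, 0, 0], [0, 0, 0, 0, 2, 0, -1], [0, -1, -2, 0, 0, 2, 0], [-1, 0, 0, 0, -1, 0, 2]].
The roots have two lengths (squared-length ratio 2:1); the short ones are alpha_{3}. The associated Dynkin diagram is a chain of 7 nodes with a double edge at one end; the terminal node there is the unique short simple root (B_7), so the type is B_7 (the algebra so(15)).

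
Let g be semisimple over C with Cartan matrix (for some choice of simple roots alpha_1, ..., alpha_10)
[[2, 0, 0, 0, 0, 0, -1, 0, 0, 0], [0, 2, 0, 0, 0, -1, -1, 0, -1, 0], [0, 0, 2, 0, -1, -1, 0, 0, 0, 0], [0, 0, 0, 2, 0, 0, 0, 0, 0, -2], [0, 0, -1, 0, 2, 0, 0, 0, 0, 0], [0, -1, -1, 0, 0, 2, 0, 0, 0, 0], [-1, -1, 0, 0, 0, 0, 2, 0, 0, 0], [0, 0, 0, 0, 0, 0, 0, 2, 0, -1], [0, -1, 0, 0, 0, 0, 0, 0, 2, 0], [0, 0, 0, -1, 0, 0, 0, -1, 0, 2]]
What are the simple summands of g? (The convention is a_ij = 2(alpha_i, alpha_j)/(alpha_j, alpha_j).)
C3 + E7

The diagram associated to this matrix has two connected components: the simple roots {alpha_4, alpha_8, alpha_10} form a chain of 3 nodes with a double edge at one end; the terminal node there is the unique long simple root (C_3), and {alpha_1, alpha_2, alpha_3, alpha_5, alpha_6, alpha_7, alpha_9} form a chain of 6 nodes with one extra node attached to the third node from one end (E_7). A semisimple Lie algebra decomposes uniquely as the direct sum of simple ideals, one per connected component of its Dynkin diagram, so g ≅ C_3 ⊕ E_7 (dimension 21 + 133 = 154).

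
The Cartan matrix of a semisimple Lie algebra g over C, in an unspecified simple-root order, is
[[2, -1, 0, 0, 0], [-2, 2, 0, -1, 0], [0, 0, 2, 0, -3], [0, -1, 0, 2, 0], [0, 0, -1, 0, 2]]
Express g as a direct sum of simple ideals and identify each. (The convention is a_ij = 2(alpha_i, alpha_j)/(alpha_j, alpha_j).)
type B_3 ⊕ type G_2

The diagram associated to this matrix has two connected components: the simple roots {alpha_1, alpha_2, alpha_4} form a chain of 3 nodes with a double edge at one end; the terminal node there is the unique short simple root (B_3), and {alpha_3, alpha_5} form two nodes joined by a triple edge (G_2). A semisimple Lie algebra decomposes uniquely as the direct sum of simple ideals, one per connected component of its Dynkin diagram, so g ≅ B_3 ⊕ G_2 (dimension 21 + 14 = 35).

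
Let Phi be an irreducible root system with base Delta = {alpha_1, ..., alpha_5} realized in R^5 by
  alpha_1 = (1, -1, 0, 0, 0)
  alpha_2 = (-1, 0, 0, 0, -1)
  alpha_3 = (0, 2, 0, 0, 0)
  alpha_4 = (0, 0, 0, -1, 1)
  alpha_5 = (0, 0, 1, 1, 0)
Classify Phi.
Compute the Cartan integers a_ij = 2(alpha_i, alpha_j)/(alpha_j, alpha_j); the resulting 5x5 Cartan matrix is
[[2, -1, -1, 0, 0], [-1, 2, 0, -1, 0], [-2, 0, 2, 0, 0], [0, -1, 0, 2, -1], [0, 0, 0, -1, 2]].
The roots have two lengths (squared-length ratio 2:1); the short ones are alpha_{1,2,4,5}. The associated Dynkin diagram is a chain of 5 nodes with a double edge at one end; the terminal node there is the unique long simple root (C_5), so the type is C_5 (the algebra sp(10)).

C_5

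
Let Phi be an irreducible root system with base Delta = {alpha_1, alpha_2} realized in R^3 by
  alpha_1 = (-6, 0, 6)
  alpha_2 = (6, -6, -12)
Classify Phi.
Compute the Cartan integers a_ij = 2(alpha_i, alpha_j)/(alpha_j, alpha_j); the resulting 2x2 Cartan matrix is
[[2, -1], [-3, 2]].
The roots have two lengths (squared-length ratio 3:1); the short ones are alpha_{1}. The associated Dynkin diagram is two nodes joined by a triple edge (G_2), so the type is G_2.

G_2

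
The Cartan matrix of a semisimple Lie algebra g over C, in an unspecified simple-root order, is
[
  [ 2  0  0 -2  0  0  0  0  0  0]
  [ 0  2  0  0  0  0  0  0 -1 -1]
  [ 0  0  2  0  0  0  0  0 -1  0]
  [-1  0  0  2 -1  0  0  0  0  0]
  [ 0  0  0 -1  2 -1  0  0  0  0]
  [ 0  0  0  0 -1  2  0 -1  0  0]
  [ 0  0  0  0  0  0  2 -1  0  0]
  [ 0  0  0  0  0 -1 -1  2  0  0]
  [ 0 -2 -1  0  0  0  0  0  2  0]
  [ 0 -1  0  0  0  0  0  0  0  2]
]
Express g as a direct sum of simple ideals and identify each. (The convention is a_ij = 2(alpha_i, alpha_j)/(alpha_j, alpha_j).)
The diagram associated to this matrix has two connected components: the simple roots {alpha_1, alpha_4, alpha_5, alpha_6, alpha_7, alpha_8} form a chain of 6 nodes with a double edge at one end; the terminal node there is the unique long simple root (C_6), and {alpha_2, alpha_3, alpha_9, alpha_10} form a chain of 4 nodes with a double edge between the middle two (F_4). A semisimple Lie algebra decomposes uniquely as the direct sum of simple ideals, one per connected component of its Dynkin diagram, so g ≅ C_6 ⊕ F_4 (dimension 78 + 52 = 130).

C_6 + F_4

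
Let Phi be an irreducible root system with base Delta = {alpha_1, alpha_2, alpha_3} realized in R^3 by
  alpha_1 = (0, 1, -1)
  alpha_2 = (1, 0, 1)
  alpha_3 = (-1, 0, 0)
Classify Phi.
Compute the Cartan integers a_ij = 2(alpha_i, alpha_j)/(alpha_j, alpha_j); the resulting 3x3 Cartan matrix is
[[2, -1, 0], [-1, 2, -2], [0, -1, 2]].
The roots have two lengths (squared-length ratio 2:1); the short ones are alpha_{3}. The associated Dynkin diagram is a chain of 3 nodes with a double edge at one end; the terminal node there is the unique short simple root (B_3), so the type is B_3 (the algebra so(7)).

B_3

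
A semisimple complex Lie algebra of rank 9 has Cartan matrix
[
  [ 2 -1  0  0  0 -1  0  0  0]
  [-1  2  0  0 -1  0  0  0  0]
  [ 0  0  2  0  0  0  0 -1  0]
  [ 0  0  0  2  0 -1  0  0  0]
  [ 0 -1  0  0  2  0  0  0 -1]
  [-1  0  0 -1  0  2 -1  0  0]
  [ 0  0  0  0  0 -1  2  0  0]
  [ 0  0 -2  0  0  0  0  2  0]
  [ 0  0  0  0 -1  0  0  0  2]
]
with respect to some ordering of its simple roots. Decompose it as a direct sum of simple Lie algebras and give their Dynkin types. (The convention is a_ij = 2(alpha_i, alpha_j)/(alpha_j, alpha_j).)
B2 ⊕ D7

The diagram associated to this matrix has two connected components: the simple roots {alpha_3, alpha_8} form a chain of 2 nodes with a double edge at one end; the terminal node there is the unique short simple root (B_2), and {alpha_1, alpha_2, alpha_4, alpha_5, alpha_6, alpha_7, alpha_9} form a chain of 5 nodes with a fork of two nodes at one end (D_7). A semisimple Lie algebra decomposes uniquely as the direct sum of simple ideals, one per connected component of its Dynkin diagram, so g ≅ B_2 ⊕ D_7 (dimension 10 + 91 = 101).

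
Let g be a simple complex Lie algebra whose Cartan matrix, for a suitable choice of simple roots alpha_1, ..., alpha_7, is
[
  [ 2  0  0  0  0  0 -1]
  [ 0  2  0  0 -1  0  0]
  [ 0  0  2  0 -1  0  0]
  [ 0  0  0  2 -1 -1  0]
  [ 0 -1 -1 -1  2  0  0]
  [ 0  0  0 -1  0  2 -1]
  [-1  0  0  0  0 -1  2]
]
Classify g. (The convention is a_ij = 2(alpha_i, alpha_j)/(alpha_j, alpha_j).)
D7

The matrix has rank 7 with 2's on the diagonal. Reading the off-diagonal entries as Dynkin edges (a single edge where a_ij = a_ji = -1; a double or triple edge where a_ij * a_ji = 2 or 3), the diagram is a chain of 5 nodes with a fork of two nodes at one end (D_7). One simple-root ordering that puts it in standard form is (alpha_1, alpha_7, alpha_6, alpha_4, alpha_5, alpha_2, alpha_3). So the algebra is type D_7, i.e. so(14).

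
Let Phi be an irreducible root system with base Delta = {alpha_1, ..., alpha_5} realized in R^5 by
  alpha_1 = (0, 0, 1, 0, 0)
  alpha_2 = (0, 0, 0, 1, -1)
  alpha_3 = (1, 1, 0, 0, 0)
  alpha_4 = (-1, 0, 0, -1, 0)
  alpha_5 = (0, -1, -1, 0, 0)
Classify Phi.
B_5 (so(11))

Compute the Cartan integers a_ij = 2(alpha_i, alpha_j)/(alpha_j, alpha_j); the resulting 5x5 Cartan matrix is
[[2, 0, 0, 0, -1], [0, 2, 0, -1, 0], [0, 0, 2, -1, -1], [0, -1, -1, 2, 0], [-2, 0, -1, 0, 2]].
The roots have two lengths (squared-length ratio 2:1); the short ones are alpha_{1}. The associated Dynkin diagram is a chain of 5 nodes with a double edge at one end; the terminal node there is the unique short simple root (B_5), so the type is B_5 (the algebra so(11)).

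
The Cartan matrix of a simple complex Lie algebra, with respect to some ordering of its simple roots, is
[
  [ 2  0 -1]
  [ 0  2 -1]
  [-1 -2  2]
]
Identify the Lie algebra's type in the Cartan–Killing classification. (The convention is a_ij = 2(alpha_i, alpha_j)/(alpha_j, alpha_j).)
B_3 (so(7))

The matrix has rank 3 with 2's on the diagonal. Reading the off-diagonal entries as Dynkin edges (a single edge where a_ij = a_ji = -1; a double or triple edge where a_ij * a_ji = 2 or 3), the diagram is a chain of 3 nodes with a double edge at one end; the terminal node there is the unique short simple root (B_3). One simple-root ordering that puts it in standard form is (alpha_1, alpha_3, alpha_2). So the algebra is type B_3, i.e. so(7).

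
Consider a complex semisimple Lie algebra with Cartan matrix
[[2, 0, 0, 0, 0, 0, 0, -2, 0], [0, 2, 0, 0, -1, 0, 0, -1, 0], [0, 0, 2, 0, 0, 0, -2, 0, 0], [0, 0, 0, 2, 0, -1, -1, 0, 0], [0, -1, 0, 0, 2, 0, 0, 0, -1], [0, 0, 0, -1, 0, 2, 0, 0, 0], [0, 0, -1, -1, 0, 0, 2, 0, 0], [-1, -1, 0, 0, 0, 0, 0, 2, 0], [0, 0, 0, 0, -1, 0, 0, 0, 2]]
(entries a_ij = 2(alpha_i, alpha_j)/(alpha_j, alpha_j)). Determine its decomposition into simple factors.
The diagram associated to this matrix has two connected components: the simple roots {alpha_3, alpha_4, alpha_6, alpha_7} form a chain of 4 nodes with a double edge at one end; the terminal node there is the unique long simple root (C_4), and {alpha_1, alpha_2, alpha_5, alpha_8, alpha_9} form a chain of 5 nodes with a double edge at one end; the terminal node there is the unique long simple root (C_5). A semisimple Lie algebra decomposes uniquely as the direct sum of simple ideals, one per connected component of its Dynkin diagram, so g ≅ C_4 ⊕ C_5 (dimension 36 + 55 = 91).

C4 ⊕ C5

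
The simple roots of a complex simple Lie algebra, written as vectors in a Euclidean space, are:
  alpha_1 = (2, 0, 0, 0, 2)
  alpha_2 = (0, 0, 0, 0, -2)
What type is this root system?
Compute the Cartan integers a_ij = 2(alpha_i, alpha_j)/(alpha_j, alpha_j); the resulting 2x2 Cartan matrix is
[[2, -2], [-1, 2]].
The roots have two lengths (squared-length ratio 2:1); the short ones are alpha_{2}. The associated Dynkin diagram is a chain of 2 nodes with a double edge at one end; the terminal node there is the unique short simple root (B_2), so the type is B_2 (the algebra so(5)).

type B_2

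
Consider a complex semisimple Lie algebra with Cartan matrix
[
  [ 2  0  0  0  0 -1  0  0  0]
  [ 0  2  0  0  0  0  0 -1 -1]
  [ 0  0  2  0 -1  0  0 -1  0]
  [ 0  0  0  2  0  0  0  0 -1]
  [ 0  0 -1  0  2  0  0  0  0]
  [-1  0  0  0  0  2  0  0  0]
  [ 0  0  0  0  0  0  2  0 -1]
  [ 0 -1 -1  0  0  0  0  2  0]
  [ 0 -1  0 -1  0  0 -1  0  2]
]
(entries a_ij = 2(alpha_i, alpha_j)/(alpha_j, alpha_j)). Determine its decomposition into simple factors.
type A_2 ⊕ type D_7

The diagram associated to this matrix has two connected components: the simple roots {alpha_1, alpha_6} form a chain of 2 nodes with single edges (A_2), and {alpha_2, alpha_3, alpha_4, alpha_5, alpha_7, alpha_8, alpha_9} form a chain of 5 nodes with a fork of two nodes at one end (D_7). A semisimple Lie algebra decomposes uniquely as the direct sum of simple ideals, one per connected component of its Dynkin diagram, so g ≅ A_2 ⊕ D_7 (dimension 8 + 91 = 99).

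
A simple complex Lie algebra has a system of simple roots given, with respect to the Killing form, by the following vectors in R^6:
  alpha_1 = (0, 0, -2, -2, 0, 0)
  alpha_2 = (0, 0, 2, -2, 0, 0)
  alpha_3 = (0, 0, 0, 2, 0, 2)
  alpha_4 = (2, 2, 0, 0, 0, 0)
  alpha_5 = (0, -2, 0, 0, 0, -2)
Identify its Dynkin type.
Compute the Cartan integers a_ij = 2(alpha_i, alpha_j)/(alpha_j, alpha_j); the resulting 5x5 Cartan matrix is
[[2, 0, -1, 0, 0], [0, 2, -1, 0, 0], [-1, -1, 2, 0, -1], [0, 0, 0, 2, -1], [0, 0, -1, -1, 2]].
All simple roots have the same length, so the diagram is simply laced. The associated Dynkin diagram is a chain of 3 nodes with a fork of two nodes at one end (D_5), so the type is D_5 (the algebra so(10)).

D5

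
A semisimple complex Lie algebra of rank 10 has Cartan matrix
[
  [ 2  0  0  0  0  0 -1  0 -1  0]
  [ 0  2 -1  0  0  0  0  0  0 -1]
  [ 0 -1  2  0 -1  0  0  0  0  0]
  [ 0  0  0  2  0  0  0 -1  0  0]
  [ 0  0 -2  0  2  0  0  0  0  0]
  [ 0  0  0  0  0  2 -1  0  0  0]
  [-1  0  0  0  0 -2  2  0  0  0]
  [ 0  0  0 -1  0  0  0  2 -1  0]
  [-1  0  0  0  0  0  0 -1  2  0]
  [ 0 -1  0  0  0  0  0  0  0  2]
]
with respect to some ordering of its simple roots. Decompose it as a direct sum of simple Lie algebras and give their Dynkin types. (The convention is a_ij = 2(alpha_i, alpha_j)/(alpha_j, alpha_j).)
The diagram associated to this matrix has two connected components: the simple roots {alpha_1, alpha_4, alpha_6, alpha_7, alpha_8, alpha_9} form a chain of 6 nodes with a double edge at one end; the terminal node there is the unique short simple root (B_6), and {alpha_2, alpha_3, alpha_5, alpha_10} form a chain of 4 nodes with a double edge at one end; the terminal node there is the unique long simple root (C_4). A semisimple Lie algebra decomposes uniquely as the direct sum of simple ideals, one per connected component of its Dynkin diagram, so g ≅ B_6 ⊕ C_4 (dimension 78 + 36 = 114).

type B_6 ⊕ type C_4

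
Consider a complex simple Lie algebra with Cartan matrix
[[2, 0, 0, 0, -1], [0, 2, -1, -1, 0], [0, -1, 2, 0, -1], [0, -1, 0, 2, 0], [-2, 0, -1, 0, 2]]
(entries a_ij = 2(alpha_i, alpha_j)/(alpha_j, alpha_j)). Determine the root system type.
The matrix has rank 5 with 2's on the diagonal. Reading the off-diagonal entries as Dynkin edges (a single edge where a_ij = a_ji = -1; a double or triple edge where a_ij * a_ji = 2 or 3), the diagram is a chain of 5 nodes with a double edge at one end; the terminal node there is the unique short simple root (B_5). One simple-root ordering that puts it in standard form is (alpha_4, alpha_2, alpha_3, alpha_5, alpha_1). So the algebra is type B_5, i.e. so(11).

B_5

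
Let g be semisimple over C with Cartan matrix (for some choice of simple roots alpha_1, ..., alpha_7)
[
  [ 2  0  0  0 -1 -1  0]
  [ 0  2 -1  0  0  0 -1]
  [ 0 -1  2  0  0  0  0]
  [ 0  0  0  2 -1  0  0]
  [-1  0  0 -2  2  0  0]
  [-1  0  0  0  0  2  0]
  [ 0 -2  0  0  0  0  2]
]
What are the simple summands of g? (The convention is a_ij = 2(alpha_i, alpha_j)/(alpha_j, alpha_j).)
The diagram associated to this matrix has two connected components: the simple roots {alpha_1, alpha_4, alpha_5, alpha_6} form a chain of 4 nodes with a double edge at one end; the terminal node there is the unique short simple root (B_4), and {alpha_2, alpha_3, alpha_7} form a chain of 3 nodes with a double edge at one end; the terminal node there is the unique long simple root (C_3). A semisimple Lie algebra decomposes uniquely as the direct sum of simple ideals, one per connected component of its Dynkin diagram, so g ≅ B_4 ⊕ C_3 (dimension 36 + 21 = 57).

B4 + C3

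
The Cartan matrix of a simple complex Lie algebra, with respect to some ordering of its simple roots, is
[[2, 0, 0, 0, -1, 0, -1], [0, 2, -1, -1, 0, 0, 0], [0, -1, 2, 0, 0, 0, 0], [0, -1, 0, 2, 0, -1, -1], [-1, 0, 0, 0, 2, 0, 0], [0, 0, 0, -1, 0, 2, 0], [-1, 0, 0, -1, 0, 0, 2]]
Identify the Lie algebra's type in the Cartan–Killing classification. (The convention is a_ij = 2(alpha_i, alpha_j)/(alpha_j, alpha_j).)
E7

The matrix has rank 7 with 2's on the diagonal. Reading the off-diagonal entries as Dynkin edges (a single edge where a_ij = a_ji = -1; a double or triple edge where a_ij * a_ji = 2 or 3), the diagram is a chain of 6 nodes with one extra node attached to the third node from one end (E_7). One simple-root ordering that puts it in standard form is (alpha_3, alpha_6, alpha_2, alpha_4, alpha_7, alpha_1, alpha_5). So the algebra is type E_7.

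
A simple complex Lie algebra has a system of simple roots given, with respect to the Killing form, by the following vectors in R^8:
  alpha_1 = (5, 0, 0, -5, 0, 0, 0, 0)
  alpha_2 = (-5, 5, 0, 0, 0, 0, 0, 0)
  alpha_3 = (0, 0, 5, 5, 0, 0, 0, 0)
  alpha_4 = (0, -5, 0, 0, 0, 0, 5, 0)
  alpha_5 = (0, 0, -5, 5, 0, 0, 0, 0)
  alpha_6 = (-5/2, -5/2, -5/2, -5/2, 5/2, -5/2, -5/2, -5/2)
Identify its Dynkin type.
E_6

Compute the Cartan integers a_ij = 2(alpha_i, alpha_j)/(alpha_j, alpha_j); the resulting 6x6 Cartan matrix is
[[2, -1, -1, 0, -1, 0], [-1, 2, 0, -1, 0, 0], [-1, 0, 2, 0, 0, -1], [0, -1, 0, 2, 0, 0], [-1, 0, 0, 0, 2, 0], [0, 0, -1, 0, 0, 2]].
All simple roots have the same length, so the diagram is simply laced. The associated Dynkin diagram is a chain of 5 nodes with one extra node attached to the third node from one end (E_6), so the type is E_6.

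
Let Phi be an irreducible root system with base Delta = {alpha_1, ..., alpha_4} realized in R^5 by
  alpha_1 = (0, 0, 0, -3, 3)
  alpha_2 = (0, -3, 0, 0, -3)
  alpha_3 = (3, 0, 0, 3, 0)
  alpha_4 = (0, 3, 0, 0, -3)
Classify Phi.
D_4 (so(8))

Compute the Cartan integers a_ij = 2(alpha_i, alpha_j)/(alpha_j, alpha_j); the resulting 4x4 Cartan matrix is
[[2, -1, -1, -1], [-1, 2, 0, 0], [-1, 0, 2, 0], [-1, 0, 0, 2]].
All simple roots have the same length, so the diagram is simply laced. The associated Dynkin diagram is a chain of 2 nodes with a fork of two nodes at one end (D_4), so the type is D_4 (the algebra so(8)).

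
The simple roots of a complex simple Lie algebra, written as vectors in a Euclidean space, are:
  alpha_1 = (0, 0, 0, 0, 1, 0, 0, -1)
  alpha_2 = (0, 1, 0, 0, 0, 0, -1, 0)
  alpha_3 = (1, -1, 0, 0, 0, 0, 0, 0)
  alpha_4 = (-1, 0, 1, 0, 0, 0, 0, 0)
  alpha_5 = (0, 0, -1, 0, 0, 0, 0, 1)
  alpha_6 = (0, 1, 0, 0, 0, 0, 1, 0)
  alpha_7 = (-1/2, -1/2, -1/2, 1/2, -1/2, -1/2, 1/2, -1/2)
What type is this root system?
Compute the Cartan integers a_ij = 2(alpha_i, alpha_j)/(alpha_j, alpha_j); the resulting 7x7 Cartan matrix is
[[2, 0, 0, 0, -1, 0, 0], [0, 2, -1, 0, 0, 0, -1], [0, -1, 2, -1, 0, -1, 0], [0, 0, -1, 2, -1, 0, 0], [-1, 0, 0, -1, 2, 0, 0], [0, 0, -1, 0, 0, 2, 0], [0, -1, 0, 0, 0, 0, 2]].
All simple roots have the same length, so the diagram is simply laced. The associated Dynkin diagram is a chain of 6 nodes with one extra node attached to the third node from one end (E_7), so the type is E_7.

E_7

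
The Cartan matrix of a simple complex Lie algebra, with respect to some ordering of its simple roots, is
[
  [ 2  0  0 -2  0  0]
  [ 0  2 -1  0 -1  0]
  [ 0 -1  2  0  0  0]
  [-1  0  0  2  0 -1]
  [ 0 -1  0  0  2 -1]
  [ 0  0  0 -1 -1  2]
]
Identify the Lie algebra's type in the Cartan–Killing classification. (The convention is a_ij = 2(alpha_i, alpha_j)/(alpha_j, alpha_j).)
C_6 (sp(12))

The matrix has rank 6 with 2's on the diagonal. Reading the off-diagonal entries as Dynkin edges (a single edge where a_ij = a_ji = -1; a double or triple edge where a_ij * a_ji = 2 or 3), the diagram is a chain of 6 nodes with a double edge at one end; the terminal node there is the unique long simple root (C_6). One simple-root ordering that puts it in standard form is (alpha_3, alpha_2, alpha_5, alpha_6, alpha_4, alpha_1). So the algebra is type C_6, i.e. sp(12).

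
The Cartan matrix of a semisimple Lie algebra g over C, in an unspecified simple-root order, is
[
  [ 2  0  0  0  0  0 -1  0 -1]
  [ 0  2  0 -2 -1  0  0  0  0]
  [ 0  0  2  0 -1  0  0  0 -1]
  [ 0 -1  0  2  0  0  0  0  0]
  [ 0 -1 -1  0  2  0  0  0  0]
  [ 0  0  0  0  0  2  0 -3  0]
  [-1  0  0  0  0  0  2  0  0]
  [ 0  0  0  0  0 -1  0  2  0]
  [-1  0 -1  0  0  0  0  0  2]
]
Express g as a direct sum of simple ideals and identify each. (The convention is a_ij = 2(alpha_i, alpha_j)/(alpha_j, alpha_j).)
The diagram associated to this matrix has two connected components: the simple roots {alpha_1, alpha_2, alpha_3, alpha_4, alpha_5, alpha_7, alpha_9} form a chain of 7 nodes with a double edge at one end; the terminal node there is the unique short simple root (B_7), and {alpha_6, alpha_8} form two nodes joined by a triple edge (G_2). A semisimple Lie algebra decomposes uniquely as the direct sum of simple ideals, one per connected component of its Dynkin diagram, so g ≅ B_7 ⊕ G_2 (dimension 105 + 14 = 119).

B_7 (so(15)) + G_2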